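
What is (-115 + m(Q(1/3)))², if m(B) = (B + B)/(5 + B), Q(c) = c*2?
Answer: 3806401/289 ≈ 13171.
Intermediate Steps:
Q(c) = 2*c
m(B) = 2*B/(5 + B) (m(B) = (2*B)/(5 + B) = 2*B/(5 + B))
(-115 + m(Q(1/3)))² = (-115 + 2*(2/3)/(5 + 2/3))² = (-115 + 2*(2*(⅓))/(5 + 2*(⅓)))² = (-115 + 2*(⅔)/(5 + ⅔))² = (-115 + 2*(⅔)/(17/3))² = (-115 + 2*(⅔)*(3/17))² = (-115 + 4/17)² = (-1951/17)² = 3806401/289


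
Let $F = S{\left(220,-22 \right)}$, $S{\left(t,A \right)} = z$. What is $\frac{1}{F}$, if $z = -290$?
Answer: $- \frac{1}{290} \approx -0.0034483$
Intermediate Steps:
$S{\left(t,A \right)} = -290$
$F = -290$
$\frac{1}{F} = \frac{1}{-290} = - \frac{1}{290}$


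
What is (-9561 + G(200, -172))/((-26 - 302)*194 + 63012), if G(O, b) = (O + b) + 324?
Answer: 9209/620 ≈ 14.853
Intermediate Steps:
G(O, b) = 324 + O + b
(-9561 + G(200, -172))/((-26 - 302)*194 + 63012) = (-9561 + (324 + 200 - 172))/((-26 - 302)*194 + 63012) = (-9561 + 352)/(-328*194 + 63012) = -9209/(-63632 + 63012) = -9209/(-620) = -9209*(-1/620) = 9209/620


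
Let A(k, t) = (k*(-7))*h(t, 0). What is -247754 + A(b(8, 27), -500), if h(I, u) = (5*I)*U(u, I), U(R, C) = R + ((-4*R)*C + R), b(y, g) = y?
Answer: -247754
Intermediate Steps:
U(R, C) = 2*R - 4*C*R (U(R, C) = R + (-4*C*R + R) = R + (R - 4*C*R) = 2*R - 4*C*R)
h(I, u) = 10*I*u*(1 - 2*I) (h(I, u) = (5*I)*(2*u*(1 - 2*I)) = 10*I*u*(1 - 2*I))
A(k, t) = 0 (A(k, t) = (k*(-7))*(10*t*0*(1 - 2*t)) = -7*k*0 = 0)
-247754 + A(b(8, 27), -500) = -247754 + 0 = -247754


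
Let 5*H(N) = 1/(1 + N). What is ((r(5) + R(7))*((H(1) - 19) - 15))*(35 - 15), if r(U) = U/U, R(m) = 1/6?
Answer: -791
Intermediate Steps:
H(N) = 1/(5*(1 + N))
R(m) = 1/6
r(U) = 1
((r(5) + R(7))*((H(1) - 19) - 15))*(35 - 15) = ((1 + 1/6)*((1/(5*(1 + 1)) - 19) - 15))*(35 - 15) = (7*(((1/5)/2 - 19) - 15)/6)*20 = (7*(((1/5)*(1/2) - 19) - 15)/6)*20 = (7*((1/10 - 19) - 15)/6)*20 = (7*(-189/10 - 15)/6)*20 = ((7/6)*(-339/10))*20 = -791/20*20 = -791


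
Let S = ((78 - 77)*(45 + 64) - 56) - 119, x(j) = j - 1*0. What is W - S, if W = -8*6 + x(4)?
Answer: 22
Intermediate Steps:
x(j) = j (x(j) = j + 0 = j)
W = -44 (W = -8*6 + 4 = -48 + 4 = -44)
S = -66 (S = (1*109 - 56) - 119 = (109 - 56) - 119 = 53 - 119 = -66)
W - S = -44 - 1*(-66) = -44 + 66 = 22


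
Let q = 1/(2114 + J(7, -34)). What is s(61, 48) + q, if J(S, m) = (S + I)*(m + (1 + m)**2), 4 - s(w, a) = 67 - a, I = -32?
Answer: -363916/24261 ≈ -15.000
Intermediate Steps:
s(w, a) = -63 + a (s(w, a) = 4 - (67 - a) = 4 + (-67 + a) = -63 + a)
J(S, m) = (-32 + S)*(m + (1 + m)**2) (J(S, m) = (S - 32)*(m + (1 + m)**2) = (-32 + S)*(m + (1 + m)**2))
q = -1/24261 (q = 1/(2114 + (-32*(-34) - 32*(1 - 34)**2 + 7*(-34) + 7*(1 - 34)**2)) = 1/(2114 + (1088 - 32*(-33)**2 - 238 + 7*(-33)**2)) = 1/(2114 + (1088 - 32*1089 - 238 + 7*1089)) = 1/(2114 + (1088 - 34848 - 238 + 7623)) = 1/(2114 - 26375) = 1/(-24261) = -1/24261 ≈ -4.1218e-5)
s(61, 48) + q = (-63 + 48) - 1/24261 = -15 - 1/24261 = -363916/24261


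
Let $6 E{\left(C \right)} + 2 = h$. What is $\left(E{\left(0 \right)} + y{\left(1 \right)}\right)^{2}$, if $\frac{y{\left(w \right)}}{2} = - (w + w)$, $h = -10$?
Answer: $36$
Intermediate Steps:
$E{\left(C \right)} = -2$ ($E{\left(C \right)} = - \frac{1}{3} + \frac{1}{6} \left(-10\right) = - \frac{1}{3} - \frac{5}{3} = -2$)
$y{\left(w \right)} = - 4 w$ ($y{\left(w \right)} = 2 \left(- (w + w)\right) = 2 \left(- 2 w\right) = - 4 w$)
$\left(E{\left(0 \right)} + y{\left(1 \right)}\right)^{2} = \left(-2 - 4\right)^{2} = \left(-6\right)^{2} = 36$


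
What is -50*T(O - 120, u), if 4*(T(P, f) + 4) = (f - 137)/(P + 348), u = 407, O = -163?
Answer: 1925/13 ≈ 148.08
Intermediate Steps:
T(P, f) = -4 + (-137 + f)/(4*(348 + P)) (T(P, f) = -4 + ((f - 137)/(P + 348))/4 = -4 + ((-137 + f)/(348 + P))/4 = -4 + (-137 + f)/(4*(348 + P)))
-50*T(O - 120, u) = -25*(-5705 + 407 - 16*(-163 - 120))/(2*(348 + (-163 - 120))) = -25*(-5705 + 407 - 16*(-283))/(2*(348 - 283)) = -25*(-5705 + 407 + 4528)/(2*65) = -25*(-770)/(2*65) = -50*(-77/26) = 1925/13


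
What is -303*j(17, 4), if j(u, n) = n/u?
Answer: -1212/17 ≈ -71.294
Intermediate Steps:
-303*j(17, 4) = -1212/17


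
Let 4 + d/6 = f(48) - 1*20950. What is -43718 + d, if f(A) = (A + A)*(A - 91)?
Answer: -194210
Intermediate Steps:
f(A) = 2*A*(-91 + A) (f(A) = (2*A)*(-91 + A) = 2*A*(-91 + A))
d = -150492 (d = -24 + 6*(2*48*(-91 + 48) - 1*20950) = -24 + 6*(2*48*(-43) - 20950) = -24 + 6*(-4128 - 20950) = -24 + 6*(-25078) = -24 - 150468 = -150492)
-43718 + d = -43718 - 150492 = -194210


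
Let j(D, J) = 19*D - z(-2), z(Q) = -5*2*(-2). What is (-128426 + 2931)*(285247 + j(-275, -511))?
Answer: -35138850990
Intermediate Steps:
z(Q) = 20 (z(Q) = -10*(-2) = 20)
j(D, J) = -20 + 19*D (j(D, J) = 19*D - 1*20 = 19*D - 20 = -20 + 19*D)
(-128426 + 2931)*(285247 + j(-275, -511)) = (-128426 + 2931)*(285247 + (-20 + 19*(-275))) = -125495*(285247 + (-20 - 5225)) = -125495*(285247 - 5245) = -125495*280002 = -35138850990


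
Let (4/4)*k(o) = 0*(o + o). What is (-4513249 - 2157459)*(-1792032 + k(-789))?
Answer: 11954122198656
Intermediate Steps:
k(o) = 0 (k(o) = 0*(o + o) = 0*(2*o) = 0)
(-4513249 - 2157459)*(-1792032 + k(-789)) = (-4513249 - 2157459)*(-1792032 + 0) = -6670708*(-1792032) = 11954122198656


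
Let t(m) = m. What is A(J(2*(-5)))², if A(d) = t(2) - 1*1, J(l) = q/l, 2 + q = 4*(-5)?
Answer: 1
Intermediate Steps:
q = -22 (q = -2 + 4*(-5) = -2 - 20 = -22)
J(l) = -22/l
A(d) = 1 (A(d) = 2 - 1*1 = 2 - 1 = 1)
A(J(2*(-5)))² = 1² = 1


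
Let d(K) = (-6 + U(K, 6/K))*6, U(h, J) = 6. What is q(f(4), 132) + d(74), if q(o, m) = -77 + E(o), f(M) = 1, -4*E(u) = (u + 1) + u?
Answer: -311/4 ≈ -77.750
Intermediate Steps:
E(u) = -1/4 - u/2 (E(u) = -((u + 1) + u)/4 = -((1 + u) + u)/4 = -(1 + 2*u)/4 = -1/4 - u/2)
d(K) = 0 (d(K) = (-6 + 6)*6 = 0*6 = 0)
q(o, m) = -309/4 - o/2 (q(o, m) = -77 + (-1/4 - o/2) = -309/4 - o/2)
q(f(4), 132) + d(74) = (-309/4 - 1/2*1) + 0 = (-309/4 - 1/2) + 0 = -311/4 + 0 = -311/4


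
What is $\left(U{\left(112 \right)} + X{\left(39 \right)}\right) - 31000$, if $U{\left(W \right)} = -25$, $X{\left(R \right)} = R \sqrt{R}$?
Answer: $-31025 + 39 \sqrt{39} \approx -30781.0$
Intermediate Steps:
$X{\left(R \right)} = R^{\frac{3}{2}}$
$\left(U{\left(112 \right)} + X{\left(39 \right)}\right) - 31000 = \left(-25 + 39^{\frac{3}{2}}\right) - 31000 = \left(-25 + 39 \sqrt{39}\right) - 31000 = -31025 + 39 \sqrt{39}$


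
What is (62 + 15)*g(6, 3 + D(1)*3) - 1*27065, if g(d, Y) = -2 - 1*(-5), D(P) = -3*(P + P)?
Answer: -26834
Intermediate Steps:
D(P) = -6*P
g(d, Y) = 3 (g(d, Y) = -2 + 5 = 3)
(62 + 15)*g(6, 3 + D(1)*3) - 1*27065 = (62 + 15)*3 - 1*27065 = 77*3 - 27065 = 231 - 27065 = -26834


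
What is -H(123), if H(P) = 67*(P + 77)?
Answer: -13400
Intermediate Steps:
H(P) = 5159 + 67*P (H(P) = 67*(77 + P) = 5159 + 67*P)
-H(123) = -(5159 + 67*123) = -(5159 + 8241) = -1*13400 = -13400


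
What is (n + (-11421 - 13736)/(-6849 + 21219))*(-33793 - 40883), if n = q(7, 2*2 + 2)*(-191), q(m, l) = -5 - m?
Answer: -409608849818/2395 ≈ -1.7103e+8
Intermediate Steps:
n = 2292 (n = (-5 - 1*7)*(-191) = (-5 - 7)*(-191) = -12*(-191) = 2292)
(n + (-11421 - 13736)/(-6849 + 21219))*(-33793 - 40883) = (2292 + (-11421 - 13736)/(-6849 + 21219))*(-33793 - 40883) = (2292 - 25157/14370)*(-74676) = (32910883/14370)*(-74676) = -409608849818/2395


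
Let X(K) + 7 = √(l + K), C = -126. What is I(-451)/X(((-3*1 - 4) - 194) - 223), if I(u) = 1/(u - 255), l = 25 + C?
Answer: 1/57892 + 5*I*√21/405244 ≈ 1.7274e-5 + 5.6541e-5*I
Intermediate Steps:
l = -101 (l = 25 - 126 = -101)
I(u) = 1/(-255 + u)
X(K) = -7 + √(-101 + K)
I(-451)/X(((-3*1 - 4) - 194) - 223) = 1/((-255 - 451)*(-7 + √(-101 + (((-3*1 - 4) - 194) - 223)))) = 1/((-706)*(-7 + √(-101 + (((-3 - 4) - 194) - 223)))) = -1/(706*(-7 + √(-101 + ((-7 - 194) - 223)))) = -1/(706*(-7 + √(-101 + (-201 - 223)))) = -1/(706*(-7 + √(-101 - 424))) = -1/(706*(-7 + √(-525))) = -1/(706*(-7 + 5*I*√21))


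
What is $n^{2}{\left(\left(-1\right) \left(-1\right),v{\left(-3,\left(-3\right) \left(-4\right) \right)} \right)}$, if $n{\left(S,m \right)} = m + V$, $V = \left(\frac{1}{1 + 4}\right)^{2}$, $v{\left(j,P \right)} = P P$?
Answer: $\frac{12967201}{625} \approx 20748.0$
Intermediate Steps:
$v{\left(j,P \right)} = P^{2}$
$V = \frac{1}{25}$ ($V = \left(\frac{1}{5}\right)^{2} = \frac{1}{25} \approx 0.04$)
$n{\left(S,m \right)} = \frac{1}{25} + m$ ($n{\left(S,m \right)} = m + \frac{1}{25} = \frac{1}{25} + m$)
$n^{2}{\left(\left(-1\right) \left(-1\right),v{\left(-3,\left(-3\right) \left(-4\right) \right)} \right)} = \left(\frac{1}{25} + \left(\left(-3\right) \left(-4\right)\right)^{2}\right)^{2} = \left(\frac{1}{25} + 12^{2}\right)^{2} = \left(\frac{1}{25} + 144\right)^{2} = \left(\frac{3601}{25}\right)^{2} = \frac{12967201}{625}$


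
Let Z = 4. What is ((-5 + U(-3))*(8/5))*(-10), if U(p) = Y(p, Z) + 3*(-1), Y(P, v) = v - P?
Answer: 16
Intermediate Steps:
U(p) = 1 - p (U(p) = (4 - p) + 3*(-1) = (4 - p) - 3 = 1 - p)
((-5 + U(-3))*(8/5))*(-10) = ((-5 + (1 - 1*(-3)))*(8/5))*(-10) = ((-5 + (1 + 3))*(8*(1/5)))*(-10) = ((-5 + 4)*(8/5))*(-10) = -1*8/5*(-10) = -8/5*(-10) = 16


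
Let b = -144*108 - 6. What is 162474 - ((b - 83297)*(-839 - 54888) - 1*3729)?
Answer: -5508726382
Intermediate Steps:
b = -15558 (b = -15552 - 6 = -15558)
162474 - ((b - 83297)*(-839 - 54888) - 1*3729) = 162474 - ((-15558 - 83297)*(-839 - 54888) - 1*3729) = 162474 - (-98855*(-55727) - 3729) = 162474 - (5508892585 - 3729) = 162474 - 1*5508888856 = 162474 - 5508888856 = -5508726382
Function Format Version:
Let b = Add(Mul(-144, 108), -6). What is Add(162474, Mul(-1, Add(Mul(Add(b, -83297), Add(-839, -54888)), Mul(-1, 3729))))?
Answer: -5508726382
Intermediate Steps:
b = -15558 (b = Add(-15552, -6) = -15558)
Add(162474, Mul(-1, Add(Mul(Add(b, -83297), Add(-839, -54888)), Mul(-1, 3729)))) = Add(162474, Mul(-1, Add(Mul(Add(-15558, -83297), Add(-839, -54888)), Mul(-1, 3729)))) = Add(162474, Mul(-1, Add(Mul(-98855, -55727), -3729))) = Add(162474, Mul(-1, Add(5508892585, -3729))) = Add(162474, Mul(-1, 5508888856)) = Add(162474, -5508888856) = -5508726382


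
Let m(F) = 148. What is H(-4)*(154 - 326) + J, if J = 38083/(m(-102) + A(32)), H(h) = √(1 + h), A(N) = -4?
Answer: 38083/144 - 172*I*√3 ≈ 264.47 - 297.91*I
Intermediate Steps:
J = 38083/144 (J = 38083/(148 - 4) = 38083/144 ≈ 264.47)
H(-4)*(154 - 326) + J = √(1 - 4)*(154 - 326) + 38083/144 = √(-3)*(-172) + 38083/144 = (I*√3)*(-172) + 38083/144 = -172*I*√3 + 38083/144 = 38083/144 - 172*I*√3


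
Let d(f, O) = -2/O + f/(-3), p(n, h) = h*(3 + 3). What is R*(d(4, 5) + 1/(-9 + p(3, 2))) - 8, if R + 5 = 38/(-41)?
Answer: 61/205 ≈ 0.29756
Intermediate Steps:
p(n, h) = 6*h (p(n, h) = h*6 = 6*h)
d(f, O) = -2/O - f/3 (d(f, O) = -2/O + f*(-⅓) = -2/O - f/3)
R = -243/41 (R = -5 + 38/(-41) = -5 + 38*(-1/41) = -5 - 38/41 = -243/41 ≈ -5.9268)
R*(d(4, 5) + 1/(-9 + p(3, 2))) - 8 = -243*((-2/5 - ⅓*4) + 1/(-9 + 6*2))/41 - 8 = -243*((-2*⅕ - 4/3) + 1/(-9 + 12))/41 - 8 = -243*((-⅖ - 4/3) + 1/3)/41 - 8 = -243*(-26/15 + ⅓)/41 - 8 = -243/41*(-7/5) - 8 = 1701/205 - 8 = 61/205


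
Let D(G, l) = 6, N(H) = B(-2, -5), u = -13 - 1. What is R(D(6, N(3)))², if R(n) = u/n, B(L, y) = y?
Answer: 49/9 ≈ 5.4444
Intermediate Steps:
u = -14
N(H) = -5
R(n) = -14/n
R(D(6, N(3)))² = (-14/6)² = (-14*⅙)² = (-7/3)² = 49/9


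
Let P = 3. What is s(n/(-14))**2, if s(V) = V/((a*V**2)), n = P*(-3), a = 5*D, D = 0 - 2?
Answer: 49/2025 ≈ 0.024198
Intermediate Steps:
D = -2
a = -10 (a = 5*(-2) = -10)
n = -9 (n = 3*(-3) = -9)
s(V) = -1/(10*V) (s(V) = V/((-10*V**2)) = V*(-1/(10*V**2)) = -1/(10*V))
s(n/(-14))**2 = (-1/(10*((-9/(-14)))))**2 = (-1/(10*((-9*(-1/14)))))**2 = (-1/(10*9/14))**2 = (-1/10*14/9)**2 = (-7/45)**2 = 49/2025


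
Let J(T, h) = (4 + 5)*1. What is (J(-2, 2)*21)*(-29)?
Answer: -5481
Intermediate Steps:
J(T, h) = 9 (J(T, h) = 9*1 = 9)
(J(-2, 2)*21)*(-29) = (9*21)*(-29) = 189*(-29) = -5481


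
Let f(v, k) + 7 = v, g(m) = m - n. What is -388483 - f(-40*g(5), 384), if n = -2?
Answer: -388196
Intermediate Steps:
g(m) = 2 + m (g(m) = m - 1*(-2) = m + 2 = 2 + m)
f(v, k) = -7 + v
-388483 - f(-40*g(5), 384) = -388483 - (-7 - 40*(2 + 5)) = -388483 - (-7 - 40*7) = -388483 - (-7 - 280) = -388483 - 1*(-287) = -388483 + 287 = -388196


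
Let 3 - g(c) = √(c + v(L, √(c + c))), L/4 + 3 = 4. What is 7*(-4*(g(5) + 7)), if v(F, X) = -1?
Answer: -224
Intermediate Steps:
L = 4 (L = -12 + 4*4 = -12 + 16 = 4)
g(c) = 3 - √(-1 + c) (g(c) = 3 - √(c - 1) = 3 - √(-1 + c))
7*(-4*(g(5) + 7)) = 7*(-4*((3 - √(-1 + 5)) + 7)) = 7*(-4*((3 - √4) + 7)) = 7*(-4*((3 - 1*2) + 7)) = 7*(-4*((3 - 2) + 7)) = 7*(-4*(1 + 7)) = 7*(-4*8) = 7*(-32) = -224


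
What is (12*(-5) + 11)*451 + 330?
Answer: -21769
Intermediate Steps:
(12*(-5) + 11)*451 + 330 = (-60 + 11)*451 + 330 = -49*451 + 330 = -22099 + 330 = -21769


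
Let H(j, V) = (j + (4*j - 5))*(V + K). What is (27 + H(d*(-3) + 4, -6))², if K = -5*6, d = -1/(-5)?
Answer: 164025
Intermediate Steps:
d = ⅕ (d = -1*(-⅕) = ⅕ ≈ 0.20000)
K = -30
H(j, V) = (-30 + V)*(-5 + 5*j) (H(j, V) = (j + (4*j - 5))*(V - 30) = (j + (-5 + 4*j))*(-30 + V) = (-5 + 5*j)*(-30 + V) = (-30 + V)*(-5 + 5*j))
(27 + H(d*(-3) + 4, -6))² = (27 + (150 - 150*((⅕)*(-3) + 4) - 5*(-6) + 5*(-6)*((⅕)*(-3) + 4)))² = (27 + (150 - 150*(-⅗ + 4) + 30 + 5*(-6)*(-⅗ + 4)))² = (27 + (150 - 150*17/5 + 30 + 5*(-6)*(17/5)))² = (27 + (150 - 510 + 30 - 102))² = (27 - 432)² = (-405)² = 164025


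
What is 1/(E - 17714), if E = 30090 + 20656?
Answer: 1/33032 ≈ 3.0274e-5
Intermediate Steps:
E = 50746
1/(E - 17714) = 1/(50746 - 17714) = 1/33032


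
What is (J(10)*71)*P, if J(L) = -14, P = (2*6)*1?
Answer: -11928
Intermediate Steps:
P = 12 (P = 12*1 = 12)
(J(10)*71)*P = -14*71*12 = -994*12 = -11928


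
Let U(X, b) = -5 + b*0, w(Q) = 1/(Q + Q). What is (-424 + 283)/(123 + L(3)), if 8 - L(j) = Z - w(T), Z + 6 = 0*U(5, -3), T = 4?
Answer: -1128/1097 ≈ -1.0283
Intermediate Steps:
w(Q) = 1/(2*Q)
U(X, b) = -5 (U(X, b) = -5 + 0 = -5)
Z = -6 (Z = -6 + 0*(-5) = -6 + 0 = -6)
L(j) = 113/8 (L(j) = 8 - (-6 - 1/(2*4)) = 8 - (-6 - 1*⅛) = 8 - (-6 - ⅛) = 8 - 1*(-49/8) = 8 + 49/8 = 113/8)
(-424 + 283)/(123 + L(3)) = (-424 + 283)/(123 + 113/8) = -141/1097/8 = -141*8/1097 = -1128/1097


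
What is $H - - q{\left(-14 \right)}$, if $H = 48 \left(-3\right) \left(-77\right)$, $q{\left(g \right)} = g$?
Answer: $11074$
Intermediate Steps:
$H = 11088$ ($H = \left(-144\right) \left(-77\right) = 11088$)
$H - - q{\left(-14 \right)} = 11088 - \left(-1\right) \left(-14\right) = 11088 - 14 = 11074$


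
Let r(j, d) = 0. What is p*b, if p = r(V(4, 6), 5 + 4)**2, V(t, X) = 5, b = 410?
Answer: 0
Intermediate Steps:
p = 0 (p = 0**2 = 0)
p*b = 0*410 = 0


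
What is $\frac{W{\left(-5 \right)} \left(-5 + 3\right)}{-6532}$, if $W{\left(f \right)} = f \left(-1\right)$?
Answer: $\frac{5}{3266} \approx 0.0015309$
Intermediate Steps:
$W{\left(f \right)} = - f$
$\frac{W{\left(-5 \right)} \left(-5 + 3\right)}{-6532} = \frac{\left(-1\right) \left(-5\right) \left(-5 + 3\right)}{-6532} = 5 \left(-2\right) \left(- \frac{1}{6532}\right) = \left(-10\right) \left(- \frac{1}{6532}\right) = \frac{5}{3266}$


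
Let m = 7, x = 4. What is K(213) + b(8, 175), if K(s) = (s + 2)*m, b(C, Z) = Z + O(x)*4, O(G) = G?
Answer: 1696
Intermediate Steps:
b(C, Z) = 16 + Z (b(C, Z) = Z + 4*4 = Z + 16 = 16 + Z)
K(s) = 14 + 7*s (K(s) = (s + 2)*7 = (2 + s)*7 = 14 + 7*s)
K(213) + b(8, 175) = (14 + 7*213) + (16 + 175) = (14 + 1491) + 191 = 1505 + 191 = 1696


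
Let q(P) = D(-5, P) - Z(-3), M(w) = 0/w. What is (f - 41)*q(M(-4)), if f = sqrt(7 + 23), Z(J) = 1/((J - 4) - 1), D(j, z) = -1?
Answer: 287/8 - 7*sqrt(30)/8 ≈ 31.082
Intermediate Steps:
M(w) = 0
Z(J) = 1/(-5 + J) (Z(J) = 1/((-4 + J) - 1) = 1/(-5 + J))
f = sqrt(30) ≈ 5.4772
q(P) = -7/8 (q(P) = -1 - 1/(-5 - 3) = -1 - 1/(-8) = -1 - 1*(-1/8) = -1 + 1/8 = -7/8)
(f - 41)*q(M(-4)) = (sqrt(30) - 41)*(-7/8) = (-41 + sqrt(30))*(-7/8) = 287/8 - 7*sqrt(30)/8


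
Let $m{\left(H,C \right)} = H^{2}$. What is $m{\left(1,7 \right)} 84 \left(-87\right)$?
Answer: $-7308$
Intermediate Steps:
$m{\left(1,7 \right)} 84 \left(-87\right) = 1^{2} \cdot 84 \left(-87\right) = 1 \cdot 84 \left(-87\right) = 84 \left(-87\right) = -7308$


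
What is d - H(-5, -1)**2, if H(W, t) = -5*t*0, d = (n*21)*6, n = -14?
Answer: -1764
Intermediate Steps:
d = -1764 (d = -14*21*6 = -294*6 = -1764)
H(W, t) = 0
d - H(-5, -1)**2 = -1764 - 1*0**2 = -1764 - 1*0 = -1764 + 0 = -1764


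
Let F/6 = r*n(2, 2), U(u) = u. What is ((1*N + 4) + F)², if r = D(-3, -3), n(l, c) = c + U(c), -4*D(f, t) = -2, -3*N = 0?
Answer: 256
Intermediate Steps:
N = 0 (N = -⅓*0 = 0)
D(f, t) = ½ (D(f, t) = -¼*(-2) = ½)
n(l, c) = 2*c (n(l, c) = c + c = 2*c)
r = ½ ≈ 0.50000
F = 12 (F = 6*((2*2)/2) = 6*((½)*4) = 6*2 = 12)
((1*N + 4) + F)² = ((1*0 + 4) + 12)² = ((0 + 4) + 12)² = (4 + 12)² = 16² = 256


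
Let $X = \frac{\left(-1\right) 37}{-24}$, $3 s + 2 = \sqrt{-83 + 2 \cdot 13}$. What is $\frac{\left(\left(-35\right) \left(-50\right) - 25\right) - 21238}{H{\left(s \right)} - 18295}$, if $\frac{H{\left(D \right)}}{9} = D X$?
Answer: $\frac{22858933136}{21442994389} + \frac{5775848 i \sqrt{57}}{21442994389} \approx 1.066 + 0.0020336 i$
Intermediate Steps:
$s = - \frac{2}{3} + \frac{i \sqrt{57}}{3}$ ($s = - \frac{2}{3} + \frac{\sqrt{-83 + 2 \cdot 13}}{3} = - \frac{2}{3} + \frac{\sqrt{-83 + 26}}{3} = - \frac{2}{3} + \frac{\sqrt{-57}}{3} = - \frac{2}{3} + \frac{i \sqrt{57}}{3} \approx -0.66667 + 2.5166 i$)
$X = \frac{37}{24}$ ($X = \left(-37\right) \left(- \frac{1}{24}\right) = \frac{37}{24} \approx 1.5417$)
$H{\left(D \right)} = \frac{111 D}{8}$ ($H{\left(D \right)} = 9 D \frac{37}{24} = 9 \frac{37 D}{24} = \frac{111 D}{8}$)
$\frac{\left(\left(-35\right) \left(-50\right) - 25\right) - 21238}{H{\left(s \right)} - 18295} = \frac{\left(\left(-35\right) \left(-50\right) - 25\right) - 21238}{\frac{111 \left(- \frac{2}{3} + \frac{i \sqrt{57}}{3}\right)}{8} - 18295} = \frac{\left(1750 - 25\right) - 21238}{\left(- \frac{37}{4} + \frac{37 i \sqrt{57}}{8}\right) - 18295} = \frac{1725 - 21238}{- \frac{73217}{4} + \frac{37 i \sqrt{57}}{8}} = - \frac{19513}{- \frac{73217}{4} + \frac{37 i \sqrt{57}}{8}}$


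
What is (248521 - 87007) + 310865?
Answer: 472379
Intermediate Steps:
(248521 - 87007) + 310865 = 161514 + 310865 = 472379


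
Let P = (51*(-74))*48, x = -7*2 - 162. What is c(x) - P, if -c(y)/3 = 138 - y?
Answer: 180210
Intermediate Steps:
x = -176 (x = -14 - 162 = -176)
P = -181152 (P = -3774*48 = -181152)
c(y) = -414 + 3*y (c(y) = -3*(138 - y) = -414 + 3*y)
c(x) - P = (-414 + 3*(-176)) - 1*(-181152) = (-414 - 528) + 181152 = -942 + 181152 = 180210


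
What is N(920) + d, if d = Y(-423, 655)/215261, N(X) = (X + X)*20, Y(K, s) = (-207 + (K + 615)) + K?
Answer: 7921604362/215261 ≈ 36800.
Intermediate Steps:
Y(K, s) = 408 + 2*K (Y(K, s) = (-207 + (615 + K)) + K = (408 + K) + K = 408 + 2*K)
N(X) = 40*X (N(X) = (2*X)*20 = 40*X)
d = -438/215261 (d = (408 + 2*(-423))/215261 = (408 - 846)*(1/215261) = -438*1/215261 = -438/215261 ≈ -0.0020347)
N(920) + d = 40*920 - 438/215261 = 36800 - 438/215261 = 7921604362/215261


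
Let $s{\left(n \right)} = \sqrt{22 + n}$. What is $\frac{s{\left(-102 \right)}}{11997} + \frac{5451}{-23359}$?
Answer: $- \frac{5451}{23359} + \frac{4 i \sqrt{5}}{11997} \approx -0.23336 + 0.00074554 i$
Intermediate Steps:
$\frac{s{\left(-102 \right)}}{11997} + \frac{5451}{-23359} = \frac{\sqrt{22 - 102}}{11997} + \frac{5451}{-23359} = \sqrt{-80} \cdot \frac{1}{11997} + 5451 \left(- \frac{1}{23359}\right) = 4 i \sqrt{5} \cdot \frac{1}{11997} - \frac{5451}{23359} = \frac{4 i \sqrt{5}}{11997} - \frac{5451}{23359} = - \frac{5451}{23359} + \frac{4 i \sqrt{5}}{11997}$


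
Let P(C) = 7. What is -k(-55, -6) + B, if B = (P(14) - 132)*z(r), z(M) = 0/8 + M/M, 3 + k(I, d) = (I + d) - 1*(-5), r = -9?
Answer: -66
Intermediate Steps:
k(I, d) = 2 + I + d (k(I, d) = -3 + ((I + d) - 1*(-5)) = -3 + ((I + d) + 5) = -3 + (5 + I + d) = 2 + I + d)
z(M) = 1 (z(M) = 0*(⅛) + 1 = 0 + 1 = 1)
B = -125 (B = (7 - 132)*1 = -125*1 = -125)
-k(-55, -6) + B = -(2 - 55 - 6) - 125 = -1*(-59) - 125 = 59 - 125 = -66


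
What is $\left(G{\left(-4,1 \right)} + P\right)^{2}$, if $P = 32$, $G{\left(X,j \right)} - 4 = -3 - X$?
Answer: $1369$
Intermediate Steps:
$G{\left(X,j \right)} = 1 - X$ ($G{\left(X,j \right)} = 4 - \left(3 + X\right) = 1 - X$)
$\left(G{\left(-4,1 \right)} + P\right)^{2} = \left(\left(1 - -4\right) + 32\right)^{2} = \left(\left(1 + 4\right) + 32\right)^{2} = \left(5 + 32\right)^{2} = 37^{2} = 1369$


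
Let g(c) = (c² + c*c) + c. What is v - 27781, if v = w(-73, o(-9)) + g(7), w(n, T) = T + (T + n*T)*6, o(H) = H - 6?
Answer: -21211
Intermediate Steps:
o(H) = -6 + H
g(c) = c + 2*c² (g(c) = (c² + c²) + c = 2*c² + c = c + 2*c²)
w(n, T) = 7*T + 6*T*n (w(n, T) = T + (T + T*n)*6 = T + (6*T + 6*T*n) = 7*T + 6*T*n)
v = 6570 (v = (-6 - 9)*(7 + 6*(-73)) + 7*(1 + 2*7) = -15*(7 - 438) + 7*(1 + 14) = -15*(-431) + 7*15 = 6465 + 105 = 6570)
v - 27781 = 6570 - 27781 = -21211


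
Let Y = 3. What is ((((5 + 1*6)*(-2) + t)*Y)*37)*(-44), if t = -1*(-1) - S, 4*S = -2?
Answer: 100122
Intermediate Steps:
S = -1/2 (S = (1/4)*(-2) = -1/2 ≈ -0.50000)
t = 3/2 (t = -1*(-1) - 1*(-1/2) = 1 + 1/2 = 3/2 ≈ 1.5000)
((((5 + 1*6)*(-2) + t)*Y)*37)*(-44) = ((((5 + 1*6)*(-2) + 3/2)*3)*37)*(-44) = ((((5 + 6)*(-2) + 3/2)*3)*37)*(-44) = (((11*(-2) + 3/2)*3)*37)*(-44) = (((-22 + 3/2)*3)*37)*(-44) = (-41/2*3*37)*(-44) = -123/2*37*(-44) = -4551/2*(-44) = 100122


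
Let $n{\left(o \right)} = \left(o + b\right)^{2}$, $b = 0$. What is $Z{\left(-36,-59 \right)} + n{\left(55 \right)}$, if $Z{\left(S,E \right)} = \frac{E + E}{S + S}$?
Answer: $\frac{108959}{36} \approx 3026.6$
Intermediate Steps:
$n{\left(o \right)} = o^{2}$ ($n{\left(o \right)} = \left(o + 0\right)^{2} = o^{2}$)
$Z{\left(S,E \right)} = \frac{E}{S}$ ($Z{\left(S,E \right)} = \frac{2 E}{2 S} = 2 E \frac{1}{2 S} = \frac{E}{S}$)
$Z{\left(-36,-59 \right)} + n{\left(55 \right)} = - \frac{59}{-36} + 55^{2} = \left(-59\right) \left(- \frac{1}{36}\right) + 3025 = \frac{59}{36} + 3025 = \frac{108959}{36}$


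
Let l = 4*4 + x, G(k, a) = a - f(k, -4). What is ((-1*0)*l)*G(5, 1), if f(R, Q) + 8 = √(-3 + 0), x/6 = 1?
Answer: 0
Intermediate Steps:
x = 6 (x = 6*1 = 6)
f(R, Q) = -8 + I*√3 (f(R, Q) = -8 + √(-3 + 0) = -8 + √(-3) = -8 + I*√3)
G(k, a) = 8 + a - I*√3 (G(k, a) = a - (-8 + I*√3) = a + (8 - I*√3) = 8 + a - I*√3)
l = 22 (l = 4*4 + 6 = 16 + 6 = 22)
((-1*0)*l)*G(5, 1) = (-1*0*22)*(8 + 1 - I*√3) = (0*22)*(9 - I*√3) = 0*(9 - I*√3) = 0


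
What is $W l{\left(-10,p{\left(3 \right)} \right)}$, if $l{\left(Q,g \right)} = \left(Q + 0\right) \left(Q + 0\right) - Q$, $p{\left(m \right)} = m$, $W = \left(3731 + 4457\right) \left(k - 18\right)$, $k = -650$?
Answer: $-601654240$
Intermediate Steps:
$W = -5469584$ ($W = \left(3731 + 4457\right) \left(-650 - 18\right) = 8188 \left(-668\right) = -5469584$)
$l{\left(Q,g \right)} = Q^{2} - Q$ ($l{\left(Q,g \right)} = Q Q - Q = Q^{2} - Q$)
$W l{\left(-10,p{\left(3 \right)} \right)} = - 5469584 \left(- 10 \left(-1 - 10\right)\right) = - 5469584 \left(\left(-10\right) \left(-11\right)\right) = \left(-5469584\right) 110 = -601654240$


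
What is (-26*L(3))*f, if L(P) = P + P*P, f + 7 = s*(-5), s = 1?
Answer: 3744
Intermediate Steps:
f = -12 (f = -7 + 1*(-5) = -7 - 5 = -12)
L(P) = P + P**2
(-26*L(3))*f = -78*(1 + 3)*(-12) = -78*4*(-12) = -26*12*(-12) = -312*(-12) = 3744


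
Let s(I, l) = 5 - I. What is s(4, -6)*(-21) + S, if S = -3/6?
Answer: -43/2 ≈ -21.500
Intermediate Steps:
S = -½ (S = -3*⅙ = -½ ≈ -0.50000)
s(4, -6)*(-21) + S = (5 - 1*4)*(-21) - ½ = (5 - 4)*(-21) - ½ = 1*(-21) - ½ = -21 - ½ = -43/2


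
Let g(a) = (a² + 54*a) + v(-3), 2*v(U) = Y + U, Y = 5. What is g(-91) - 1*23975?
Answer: -20607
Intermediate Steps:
v(U) = 5/2 + U/2 (v(U) = (5 + U)/2 = 5/2 + U/2)
g(a) = 1 + a² + 54*a (g(a) = (a² + 54*a) + (5/2 + (½)*(-3)) = (a² + 54*a) + (5/2 - 3/2) = (a² + 54*a) + 1 = 1 + a² + 54*a)
g(-91) - 1*23975 = (1 + (-91)² + 54*(-91)) - 1*23975 = (1 + 8281 - 4914) - 23975 = 3368 - 23975 = -20607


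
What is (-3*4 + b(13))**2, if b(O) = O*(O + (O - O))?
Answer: 24649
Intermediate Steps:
b(O) = O**2 (b(O) = O*(O + 0) = O*O = O**2)
(-3*4 + b(13))**2 = (-3*4 + 13**2)**2 = (-12 + 169)**2 = 157**2 = 24649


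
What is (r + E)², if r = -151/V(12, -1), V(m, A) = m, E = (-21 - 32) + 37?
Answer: 117649/144 ≈ 817.01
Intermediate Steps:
E = -16 (E = -53 + 37 = -16)
r = -151/12 ≈ -12.583
(r + E)² = (-151/12 - 16)² = (-343/12)² = 117649/144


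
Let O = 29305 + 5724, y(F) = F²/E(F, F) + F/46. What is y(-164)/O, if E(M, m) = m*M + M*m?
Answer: -141/1611334 ≈ -8.7505e-5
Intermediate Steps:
E(M, m) = 2*M*m (E(M, m) = M*m + M*m = 2*M*m)
y(F) = ½ + F/46 (y(F) = F²/((2*F*F)) + F/46 = F²/((2*F²)) + F*(1/46) = F²*(1/(2*F²)) + F/46 = ½ + F/46)
O = 35029
y(-164)/O = (½ + (1/46)*(-164))/35029 = (½ - 82/23)*(1/35029) = -141/46*1/35029 = -141/1611334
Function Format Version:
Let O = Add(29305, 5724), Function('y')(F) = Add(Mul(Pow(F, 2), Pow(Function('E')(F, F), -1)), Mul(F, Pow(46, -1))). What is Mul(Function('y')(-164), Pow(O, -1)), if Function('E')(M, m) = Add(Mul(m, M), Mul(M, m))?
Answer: Rational(-141, 1611334) ≈ -8.7505e-5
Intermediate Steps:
Function('E')(M, m) = Mul(2, M, m) (Function('E')(M, m) = Add(Mul(M, m), Mul(M, m)) = Mul(2, M, m))
Function('y')(F) = Add(Rational(1, 2), Mul(Rational(1, 46), F)) (Function('y')(F) = Add(Mul(Pow(F, 2), Pow(Mul(2, F, F), -1)), Mul(F, Pow(46, -1))) = Add(Mul(Pow(F, 2), Pow(Mul(2, Pow(F, 2)), -1)), Mul(F, Rational(1, 46))) = Add(Mul(Pow(F, 2), Mul(Rational(1, 2), Pow(F, -2))), Mul(Rational(1, 46), F)) = Add(Rational(1, 2), Mul(Rational(1, 46), F)))
O = 35029
Mul(Function('y')(-164), Pow(O, -1)) = Mul(Add(Rational(1, 2), Mul(Rational(1, 46), -164)), Pow(35029, -1)) = Mul(Add(Rational(1, 2), Rational(-82, 23)), Rational(1, 35029)) = Mul(Rational(-141, 46), Rational(1, 35029)) = Rational(-141, 1611334)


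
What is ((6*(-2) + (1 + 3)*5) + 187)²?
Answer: 38025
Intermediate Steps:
((6*(-2) + (1 + 3)*5) + 187)² = ((-12 + 4*5) + 187)² = ((-12 + 20) + 187)² = (8 + 187)² = 195² = 38025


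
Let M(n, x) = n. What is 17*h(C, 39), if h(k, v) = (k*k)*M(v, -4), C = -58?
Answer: 2230332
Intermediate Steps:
h(k, v) = v*k² (h(k, v) = (k*k)*v = k²*v = v*k²)
17*h(C, 39) = 17*(39*(-58)²) = 17*(39*3364) = 17*131196 = 2230332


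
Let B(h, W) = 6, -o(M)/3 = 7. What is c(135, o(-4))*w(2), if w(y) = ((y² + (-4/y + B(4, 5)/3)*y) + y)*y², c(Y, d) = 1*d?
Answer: -504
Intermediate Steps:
o(M) = -21 (o(M) = -3*7 = -21)
c(Y, d) = d
w(y) = y²*(y + y² + y*(2 - 4/y)) (w(y) = ((y² + (-4/y + 6/3)*y) + y)*y² = ((y² + (-4/y + 6*(⅓))*y) + y)*y² = ((y² + (-4/y + 2)*y) + y)*y² = ((y² + (2 - 4/y)*y) + y)*y² = ((y² + y*(2 - 4/y)) + y)*y² = (y + y² + y*(2 - 4/y))*y² = y²*(y + y² + y*(2 - 4/y)))
c(135, o(-4))*w(2) = -21*2²*(-4 + 2² + 3*2) = -84*(-4 + 4 + 6) = -84*6 = -21*24 = -504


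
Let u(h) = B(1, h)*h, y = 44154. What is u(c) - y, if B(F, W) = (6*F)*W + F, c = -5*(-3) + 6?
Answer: -41487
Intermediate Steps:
c = 21 (c = 15 + 6 = 21)
B(F, W) = F + 6*F*W (B(F, W) = 6*F*W + F = F + 6*F*W)
u(h) = h*(1 + 6*h) (u(h) = (1*(1 + 6*h))*h = (1 + 6*h)*h = h*(1 + 6*h))
u(c) - y = 21*(1 + 6*21) - 1*44154 = 21*(1 + 126) - 44154 = 21*127 - 44154 = 2667 - 44154 = -41487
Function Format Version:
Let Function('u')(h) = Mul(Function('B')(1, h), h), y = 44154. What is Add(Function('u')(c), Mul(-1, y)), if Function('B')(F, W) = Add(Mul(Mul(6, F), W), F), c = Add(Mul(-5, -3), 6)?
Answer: -41487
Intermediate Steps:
c = 21 (c = Add(15, 6) = 21)
Function('B')(F, W) = Add(F, Mul(6, F, W)) (Function('B')(F, W) = Add(Mul(6, F, W), F) = Add(F, Mul(6, F, W)))
Function('u')(h) = Mul(h, Add(1, Mul(6, h))) (Function('u')(h) = Mul(Mul(1, Add(1, Mul(6, h))), h) = Mul(Add(1, Mul(6, h)), h) = Mul(h, Add(1, Mul(6, h))))
Add(Function('u')(c), Mul(-1, y)) = Add(Mul(21, Add(1, Mul(6, 21))), Mul(-1, 44154)) = Add(Mul(21, Add(1, 126)), -44154) = Add(Mul(21, 127), -44154) = Add(2667, -44154) = -41487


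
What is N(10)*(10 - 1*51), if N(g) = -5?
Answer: 205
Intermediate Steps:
N(10)*(10 - 1*51) = -5*(10 - 1*51) = -5*(10 - 51) = -5*(-41) = 205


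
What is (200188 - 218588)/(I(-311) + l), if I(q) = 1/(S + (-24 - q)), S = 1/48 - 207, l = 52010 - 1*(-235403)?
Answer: -70674400/1103953381 ≈ -0.064019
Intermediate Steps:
l = 287413 (l = 52010 + 235403 = 287413)
S = -9935/48 (S = 1/48 - 207 = -9935/48 ≈ -206.98)
I(q) = 1/(-11087/48 - q) (I(q) = 1/(-9935/48 + (-24 - q)) = 1/(-11087/48 - q))
(200188 - 218588)/(I(-311) + l) = (200188 - 218588)/(-48/(11087 + 48*(-311)) + 287413) = -18400/(-48/(11087 - 14928) + 287413) = -18400/(-48/(-3841) + 287413) = -18400/(-48*(-1/3841) + 287413) = -18400/(48/3841 + 287413) = -18400/1103953381/3841 = -18400*3841/1103953381 = -70674400/1103953381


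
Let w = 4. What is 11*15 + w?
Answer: 169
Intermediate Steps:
11*15 + w = 11*15 + 4 = 165 + 4 = 169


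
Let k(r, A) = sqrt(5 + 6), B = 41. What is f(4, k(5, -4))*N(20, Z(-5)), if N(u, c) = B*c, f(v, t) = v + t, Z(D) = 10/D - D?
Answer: 492 + 123*sqrt(11) ≈ 899.95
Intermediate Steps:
k(r, A) = sqrt(11)
Z(D) = -D + 10/D
f(v, t) = t + v
N(u, c) = 41*c
f(4, k(5, -4))*N(20, Z(-5)) = (sqrt(11) + 4)*(41*(-1*(-5) + 10/(-5))) = (4 + sqrt(11))*(41*(5 + 10*(-1/5))) = (4 + sqrt(11))*(41*(5 - 2)) = (4 + sqrt(11))*(41*3) = (4 + sqrt(11))*123 = 492 + 123*sqrt(11)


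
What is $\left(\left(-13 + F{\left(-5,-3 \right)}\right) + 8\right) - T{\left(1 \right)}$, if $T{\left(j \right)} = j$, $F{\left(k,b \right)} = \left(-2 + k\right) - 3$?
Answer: $-16$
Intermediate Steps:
$F{\left(k,b \right)} = -5 + k$
$\left(\left(-13 + F{\left(-5,-3 \right)}\right) + 8\right) - T{\left(1 \right)} = \left(\left(-13 - 10\right) + 8\right) - 1 = \left(-23 + 8\right) - 1 = -15 - 1 = -16$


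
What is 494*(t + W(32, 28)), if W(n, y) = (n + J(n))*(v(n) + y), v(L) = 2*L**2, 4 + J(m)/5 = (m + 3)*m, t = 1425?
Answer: 5756056878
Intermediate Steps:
J(m) = -20 + 5*m*(3 + m) (J(m) = -20 + 5*((m + 3)*m) = -20 + 5*((3 + m)*m) = -20 + 5*(m*(3 + m)) = -20 + 5*m*(3 + m))
W(n, y) = (y + 2*n**2)*(-20 + 5*n**2 + 16*n) (W(n, y) = (n + (-20 + 5*n**2 + 15*n))*(2*n**2 + y) = (-20 + 5*n**2 + 16*n)*(y + 2*n**2) = (y + 2*n**2)*(-20 + 5*n**2 + 16*n))
494*(t + W(32, 28)) = 494*(1425 + (-40*32**2 - 20*28 + 10*32**4 + 32*32**3 + 5*28*32**2 + 16*32*28)) = 494*(1425 + (-40*1024 - 560 + 10*1048576 + 32*32768 + 5*28*1024 + 14336)) = 494*(1425 + (-40960 - 560 + 10485760 + 1048576 + 143360 + 14336)) = 494*(1425 + 11650512) = 494*11651937 = 5756056878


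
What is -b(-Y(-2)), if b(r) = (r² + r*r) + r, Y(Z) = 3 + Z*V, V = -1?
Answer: -45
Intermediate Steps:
Y(Z) = 3 - Z (Y(Z) = 3 + Z*(-1) = 3 - Z)
b(r) = r + 2*r² (b(r) = (r² + r²) + r = 2*r² + r = r + 2*r²)
-b(-Y(-2)) = -(-(3 - 1*(-2)))*(1 + 2*(-(3 - 1*(-2)))) = -(-(3 + 2))*(1 + 2*(-(3 + 2))) = -(-1*5)*(1 + 2*(-1*5)) = -(-5)*(1 + 2*(-5)) = -(-5)*(1 - 10) = -(-5)*(-9) = -1*45 = -45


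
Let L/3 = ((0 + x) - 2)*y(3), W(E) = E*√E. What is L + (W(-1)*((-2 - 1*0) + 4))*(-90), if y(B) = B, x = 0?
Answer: -18 + 180*I ≈ -18.0 + 180.0*I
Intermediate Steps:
W(E) = E^(3/2)
L = -18 (L = 3*(((0 + 0) - 2)*3) = 3*((0 - 2)*3) = 3*(-2*3) = 3*(-6) = -18)
L + (W(-1)*((-2 - 1*0) + 4))*(-90) = -18 + ((-1)^(3/2)*((-2 - 1*0) + 4))*(-90) = -18 + ((-I)*((-2 + 0) + 4))*(-90) = -18 + ((-I)*(-2 + 4))*(-90) = -18 + (-I*2)*(-90) = -18 - 2*I*(-90) = -18 + 180*I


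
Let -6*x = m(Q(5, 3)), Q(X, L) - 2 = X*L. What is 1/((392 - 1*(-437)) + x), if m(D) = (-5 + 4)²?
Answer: 6/4973 ≈ 0.0012065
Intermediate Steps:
Q(X, L) = 2 + L*X (Q(X, L) = 2 + X*L = 2 + L*X)
m(D) = 1 (m(D) = (-1)² = 1)
x = -⅙ (x = -⅙*1 = -⅙ ≈ -0.16667)
1/((392 - 1*(-437)) + x) = 1/((392 - 1*(-437)) - ⅙) = 1/((392 + 437) - ⅙) = 1/(829 - ⅙) = 1/(4973/6) = 6/4973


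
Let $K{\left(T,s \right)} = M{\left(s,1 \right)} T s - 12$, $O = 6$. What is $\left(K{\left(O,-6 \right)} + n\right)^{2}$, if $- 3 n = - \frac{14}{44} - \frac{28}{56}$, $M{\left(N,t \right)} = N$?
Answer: $\frac{5049009}{121} \approx 41727.0$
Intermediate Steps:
$n = \frac{3}{11}$ ($n = - \frac{- \frac{14}{44} - \frac{28}{56}}{3} = - \frac{\left(-14\right) \frac{1}{44} - \frac{1}{2}}{3} = - \frac{- \frac{7}{22} - \frac{1}{2}}{3} = \left(- \frac{1}{3}\right) \left(- \frac{9}{11}\right) = \frac{3}{11} \approx 0.27273$)
$K{\left(T,s \right)} = -12 + T s^{2}$ ($K{\left(T,s \right)} = s T s - 12 = T s s - 12 = T s^{2} - 12 = -12 + T s^{2}$)
$\left(K{\left(O,-6 \right)} + n\right)^{2} = \left(\left(-12 + 6 \left(-6\right)^{2}\right) + \frac{3}{11}\right)^{2} = \left(\left(-12 + 6 \cdot 36\right) + \frac{3}{11}\right)^{2} = \left(\left(-12 + 216\right) + \frac{3}{11}\right)^{2} = \left(204 + \frac{3}{11}\right)^{2} = \left(\frac{2247}{11}\right)^{2} = \frac{5049009}{121}$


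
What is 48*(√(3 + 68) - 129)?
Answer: -6192 + 48*√71 ≈ -5787.5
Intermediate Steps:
48*(√(3 + 68) - 129) = 48*(√71 - 129) = 48*(-129 + √71) = -6192 + 48*√71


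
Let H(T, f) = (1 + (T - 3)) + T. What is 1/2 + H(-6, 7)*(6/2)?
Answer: -83/2 ≈ -41.500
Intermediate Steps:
H(T, f) = -2 + 2*T (H(T, f) = (1 + (-3 + T)) + T = (-2 + T) + T = -2 + 2*T)
1/2 + H(-6, 7)*(6/2) = 1/2 + (-2 + 2*(-6))*(6/2) = ½ + (-2 - 12)*(6*(½)) = ½ - 14*3 = ½ - 42 = -83/2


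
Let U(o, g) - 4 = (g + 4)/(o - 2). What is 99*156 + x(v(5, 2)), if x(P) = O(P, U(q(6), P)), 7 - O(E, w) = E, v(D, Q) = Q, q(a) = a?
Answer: 15449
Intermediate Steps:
U(o, g) = 4 + (4 + g)/(-2 + o) (U(o, g) = 4 + (g + 4)/(o - 2) = 4 + (4 + g)/(-2 + o))
O(E, w) = 7 - E
x(P) = 7 - P
99*156 + x(v(5, 2)) = 99*156 + (7 - 1*2) = 15444 + (7 - 2) = 15444 + 5 = 15449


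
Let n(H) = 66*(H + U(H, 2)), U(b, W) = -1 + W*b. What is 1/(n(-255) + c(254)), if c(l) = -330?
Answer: -1/50886 ≈ -1.9652e-5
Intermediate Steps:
n(H) = -66 + 198*H (n(H) = 66*(H + (-1 + 2*H)) = 66*(-1 + 3*H) = -66 + 198*H)
1/(n(-255) + c(254)) = 1/((-66 + 198*(-255)) - 330) = 1/((-66 - 50490) - 330) = 1/(-50556 - 330) = 1/(-50886) = -1/50886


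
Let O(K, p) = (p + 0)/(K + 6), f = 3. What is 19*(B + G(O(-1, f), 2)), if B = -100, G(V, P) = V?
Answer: -9443/5 ≈ -1888.6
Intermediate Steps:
O(K, p) = p/(6 + K)
19*(B + G(O(-1, f), 2)) = 19*(-100 + 3/(6 - 1)) = 19*(-100 + 3/5) = 19*(-497/5) = -9443/5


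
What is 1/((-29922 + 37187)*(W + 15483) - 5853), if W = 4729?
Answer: 1/146834327 ≈ 6.8104e-9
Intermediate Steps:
1/((-29922 + 37187)*(W + 15483) - 5853) = 1/((-29922 + 37187)*(4729 + 15483) - 5853) = 1/(7265*20212 - 5853) = 1/(146840180 - 5853) = 1/146834327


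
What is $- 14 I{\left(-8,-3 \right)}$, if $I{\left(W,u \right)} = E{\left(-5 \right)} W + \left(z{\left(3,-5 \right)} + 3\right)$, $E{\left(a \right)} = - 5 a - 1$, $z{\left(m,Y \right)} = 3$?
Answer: $2604$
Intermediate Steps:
$E{\left(a \right)} = -1 - 5 a$
$I{\left(W,u \right)} = 6 + 24 W$ ($I{\left(W,u \right)} = \left(-1 - -25\right) W + \left(3 + 3\right) = \left(-1 + 25\right) W + 6 = 24 W + 6 = 6 + 24 W$)
$- 14 I{\left(-8,-3 \right)} = - 14 \left(6 + 24 \left(-8\right)\right) = - 14 \left(6 - 192\right) = \left(-14\right) \left(-186\right) = 2604$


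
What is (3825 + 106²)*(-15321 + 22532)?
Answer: 108604871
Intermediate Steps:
(3825 + 106²)*(-15321 + 22532) = (3825 + 11236)*7211 = 15061*7211 = 108604871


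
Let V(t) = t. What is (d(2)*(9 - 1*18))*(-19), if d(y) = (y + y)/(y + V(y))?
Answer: 171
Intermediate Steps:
d(y) = 1 (d(y) = (y + y)/(y + y) = (2*y)/((2*y)) = (2*y)*(1/(2*y)) = 1)
(d(2)*(9 - 1*18))*(-19) = (1*(9 - 1*18))*(-19) = (1*(9 - 18))*(-19) = (1*(-9))*(-19) = -9*(-19) = 171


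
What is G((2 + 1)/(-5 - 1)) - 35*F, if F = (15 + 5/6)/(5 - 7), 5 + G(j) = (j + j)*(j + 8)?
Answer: 3175/12 ≈ 264.58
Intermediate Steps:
G(j) = -5 + 2*j*(8 + j) (G(j) = -5 + (j + j)*(j + 8) = -5 + (2*j)*(8 + j) = -5 + 2*j*(8 + j))
F = -95/12 (F = (15 + 5*(1/6))/(-2) = (15 + 5/6)*(-1/2) = (95/6)*(-1/2) = -95/12 ≈ -7.9167)
G((2 + 1)/(-5 - 1)) - 35*F = (-5 + 2*((2 + 1)/(-5 - 1))**2 + 16*((2 + 1)/(-5 - 1))) - 35*(-95/12) = (-5 + 2*(3/(-6))**2 + 16*(3/(-6))) + 3325/12 = (-5 + 2*(3*(-1/6))**2 + 16*(3*(-1/6))) + 3325/12 = (-5 + 2*(-1/2)**2 + 16*(-1/2)) + 3325/12 = (-5 + 2*(1/4) - 8) + 3325/12 = (-5 + 1/2 - 8) + 3325/12 = -25/2 + 3325/12 = 3175/12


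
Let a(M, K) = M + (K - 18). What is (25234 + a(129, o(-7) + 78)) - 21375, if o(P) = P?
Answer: 4041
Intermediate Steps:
a(M, K) = -18 + K + M (a(M, K) = M + (-18 + K) = -18 + K + M)
(25234 + a(129, o(-7) + 78)) - 21375 = (25234 + (-18 + (-7 + 78) + 129)) - 21375 = (25234 + (-18 + 71 + 129)) - 21375 = (25234 + 182) - 21375 = 25416 - 21375 = 4041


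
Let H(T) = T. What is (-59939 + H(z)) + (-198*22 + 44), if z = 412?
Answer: -63839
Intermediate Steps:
(-59939 + H(z)) + (-198*22 + 44) = (-59939 + 412) + (-198*22 + 44) = -59527 + (-4356 + 44) = -59527 - 4312 = -63839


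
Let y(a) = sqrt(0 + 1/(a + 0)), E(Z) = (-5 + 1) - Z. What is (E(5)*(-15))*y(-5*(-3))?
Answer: 9*sqrt(15) ≈ 34.857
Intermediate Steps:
E(Z) = -4 - Z
y(a) = sqrt(1/a) (y(a) = sqrt(0 + 1/a) = sqrt(1/a))
(E(5)*(-15))*y(-5*(-3)) = ((-4 - 1*5)*(-15))*sqrt(1/(-5*(-3))) = ((-4 - 5)*(-15))*sqrt(1/15) = (-9*(-15))*sqrt(1/15) = 135*(sqrt(15)/15) = 9*sqrt(15)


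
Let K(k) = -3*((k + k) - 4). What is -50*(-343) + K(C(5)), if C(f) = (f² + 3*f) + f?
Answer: 16892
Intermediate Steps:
C(f) = f² + 4*f
K(k) = 12 - 6*k (K(k) = -3*(2*k - 4) = -3*(-4 + 2*k) = 12 - 6*k)
-50*(-343) + K(C(5)) = -50*(-343) + (12 - 30*(4 + 5)) = 17150 + (12 - 30*9) = 17150 + (12 - 6*45) = 17150 + (12 - 270) = 17150 - 258 = 16892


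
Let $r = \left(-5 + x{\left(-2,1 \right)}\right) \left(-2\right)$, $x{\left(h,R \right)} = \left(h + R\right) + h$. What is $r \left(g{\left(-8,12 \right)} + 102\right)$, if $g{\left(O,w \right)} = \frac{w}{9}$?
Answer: $\frac{4960}{3} \approx 1653.3$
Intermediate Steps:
$x{\left(h,R \right)} = R + 2 h$ ($x{\left(h,R \right)} = \left(R + h\right) + h = R + 2 h$)
$g{\left(O,w \right)} = \frac{w}{9}$ ($g{\left(O,w \right)} = w \frac{1}{9} = \frac{w}{9}$)
$r = 16$ ($r = \left(-5 + \left(1 + 2 \left(-2\right)\right)\right) \left(-2\right) = \left(-5 + \left(1 - 4\right)\right) \left(-2\right) = \left(-5 - 3\right) \left(-2\right) = \left(-8\right) \left(-2\right) = 16$)
$r \left(g{\left(-8,12 \right)} + 102\right) = 16 \left(\frac{1}{9} \cdot 12 + 102\right) = 16 \left(\frac{4}{3} + 102\right) = 16 \cdot \frac{310}{3} = \frac{4960}{3}$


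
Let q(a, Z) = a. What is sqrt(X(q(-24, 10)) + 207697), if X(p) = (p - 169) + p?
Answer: 2*sqrt(51870) ≈ 455.50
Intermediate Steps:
X(p) = -169 + 2*p (X(p) = (-169 + p) + p = -169 + 2*p)
sqrt(X(q(-24, 10)) + 207697) = sqrt((-169 + 2*(-24)) + 207697) = sqrt((-169 - 48) + 207697) = sqrt(-217 + 207697) = sqrt(207480) = 2*sqrt(51870)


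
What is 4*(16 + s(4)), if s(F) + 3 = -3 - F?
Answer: 24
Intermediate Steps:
s(F) = -6 - F (s(F) = -3 + (-3 - F) = -6 - F)
4*(16 + s(4)) = 4*(16 + (-6 - 1*4)) = 4*(16 + (-6 - 4)) = 4*(16 - 10) = 4*6 = 24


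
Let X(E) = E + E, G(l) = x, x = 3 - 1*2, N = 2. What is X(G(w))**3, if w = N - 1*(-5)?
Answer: 8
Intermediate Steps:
w = 7 (w = 2 - 1*(-5) = 2 + 5 = 7)
x = 1 (x = 3 - 2 = 1)
G(l) = 1
X(E) = 2*E
X(G(w))**3 = (2*1)**3 = 2**3 = 8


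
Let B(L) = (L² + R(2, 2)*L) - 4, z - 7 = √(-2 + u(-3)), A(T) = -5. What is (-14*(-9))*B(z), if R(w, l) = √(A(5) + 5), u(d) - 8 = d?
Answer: 6048 + 1764*√3 ≈ 9103.3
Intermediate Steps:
u(d) = 8 + d
R(w, l) = 0 (R(w, l) = √(-5 + 5) = √0 = 0)
z = 7 + √3 (z = 7 + √(-2 + (8 - 3)) = 7 + √(-2 + 5) = 7 + √3 ≈ 8.7321)
B(L) = -4 + L² (B(L) = (L² + 0*L) - 4 = (L² + 0) - 4 = L² - 4 = -4 + L²)
(-14*(-9))*B(z) = (-14*(-9))*(-4 + (7 + √3)²) = 126*(-4 + (7 + √3)²) = -504 + 126*(7 + √3)²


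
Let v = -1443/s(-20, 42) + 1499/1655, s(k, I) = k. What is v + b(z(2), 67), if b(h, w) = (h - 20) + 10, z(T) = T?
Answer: 430669/6620 ≈ 65.056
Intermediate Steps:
v = 483629/6620 (v = -1443/(-20) + 1499/1655 = -1443*(-1/20) + 1499*(1/1655) = 1443/20 + 1499/1655 = 483629/6620 ≈ 73.056)
b(h, w) = -10 + h (b(h, w) = (-20 + h) + 10 = -10 + h)
v + b(z(2), 67) = 483629/6620 + (-10 + 2) = 483629/6620 - 8 = 430669/6620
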